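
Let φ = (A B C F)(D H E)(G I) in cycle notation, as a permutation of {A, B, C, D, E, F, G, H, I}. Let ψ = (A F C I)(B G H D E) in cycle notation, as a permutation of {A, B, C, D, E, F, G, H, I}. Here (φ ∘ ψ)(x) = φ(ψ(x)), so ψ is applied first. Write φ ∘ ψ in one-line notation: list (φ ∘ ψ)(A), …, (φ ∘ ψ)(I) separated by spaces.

A I G D C F E H B

(φ ∘ ψ)(x) = φ(ψ(x)). Computing each image: φ(ψ(A)) = φ(F) = A, φ(ψ(B)) = φ(G) = I, φ(ψ(C)) = φ(I) = G, φ(ψ(D)) = φ(E) = D, φ(ψ(E)) = φ(B) = C, φ(ψ(F)) = φ(C) = F, φ(ψ(G)) = φ(H) = E, φ(ψ(H)) = φ(D) = H, φ(ψ(I)) = φ(A) = B.
Hence φ ∘ ψ = [A I G D C F E H B].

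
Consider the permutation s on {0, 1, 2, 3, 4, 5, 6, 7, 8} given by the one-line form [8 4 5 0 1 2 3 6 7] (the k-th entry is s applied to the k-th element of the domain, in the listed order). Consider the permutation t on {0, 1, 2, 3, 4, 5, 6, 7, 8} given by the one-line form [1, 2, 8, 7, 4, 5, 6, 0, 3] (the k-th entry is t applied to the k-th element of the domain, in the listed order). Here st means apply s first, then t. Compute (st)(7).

6

s(7) = 6, then t(6) = 6; composing gives (st)(7) = 6.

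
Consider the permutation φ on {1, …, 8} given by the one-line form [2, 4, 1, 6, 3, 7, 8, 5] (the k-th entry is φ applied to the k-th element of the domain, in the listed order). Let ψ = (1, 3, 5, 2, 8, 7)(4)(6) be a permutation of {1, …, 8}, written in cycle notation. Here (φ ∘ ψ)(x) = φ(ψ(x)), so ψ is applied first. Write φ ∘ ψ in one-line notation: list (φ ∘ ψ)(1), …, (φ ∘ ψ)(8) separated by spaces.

1 5 3 6 4 7 2 8

For each element, apply ψ then φ: 1 → 3 → 1; 2 → 8 → 5; 3 → 5 → 3; 4 → 4 → 6; 5 → 2 → 4; 6 → 6 → 7; 7 → 1 → 2; 8 → 7 → 8.
Collecting the images, φ ∘ ψ = [1 5 3 6 4 7 2 8].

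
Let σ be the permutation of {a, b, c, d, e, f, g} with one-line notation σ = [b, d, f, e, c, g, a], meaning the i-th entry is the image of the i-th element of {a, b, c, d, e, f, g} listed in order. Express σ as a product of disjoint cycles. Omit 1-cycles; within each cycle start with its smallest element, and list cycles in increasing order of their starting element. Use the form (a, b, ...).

(a, b, d, e, c, f, g)

Start at a and follow images: a → b → d → e → c → f → g → a, giving the cycle (a, b, d, e, c, f, g).
Repeating from the next unused element and collecting all non-trivial cycles gives (a, b, d, e, c, f, g).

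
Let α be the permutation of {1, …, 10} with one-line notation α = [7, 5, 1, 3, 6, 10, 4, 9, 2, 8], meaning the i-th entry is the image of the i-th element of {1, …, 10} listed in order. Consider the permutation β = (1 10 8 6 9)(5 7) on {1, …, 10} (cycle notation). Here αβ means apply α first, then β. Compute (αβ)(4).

First apply α: α(4) = 3, then β(3) = 3. Thus (αβ)(4) = 3.

3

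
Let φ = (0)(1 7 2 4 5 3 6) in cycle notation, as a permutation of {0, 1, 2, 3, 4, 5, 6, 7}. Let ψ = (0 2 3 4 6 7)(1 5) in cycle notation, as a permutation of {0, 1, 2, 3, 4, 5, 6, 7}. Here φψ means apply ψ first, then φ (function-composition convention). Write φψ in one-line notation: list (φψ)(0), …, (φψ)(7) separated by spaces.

4 3 6 5 1 7 2 0

Chase each element through ψ then φ: 0 → 2 → 4; 1 → 5 → 3; 2 → 3 → 6; 3 → 4 → 5; 4 → 6 → 1; 5 → 1 → 7; 6 → 7 → 2; 7 → 0 → 0.
So φψ in one-line form is 4 3 6 5 1 7 2 0.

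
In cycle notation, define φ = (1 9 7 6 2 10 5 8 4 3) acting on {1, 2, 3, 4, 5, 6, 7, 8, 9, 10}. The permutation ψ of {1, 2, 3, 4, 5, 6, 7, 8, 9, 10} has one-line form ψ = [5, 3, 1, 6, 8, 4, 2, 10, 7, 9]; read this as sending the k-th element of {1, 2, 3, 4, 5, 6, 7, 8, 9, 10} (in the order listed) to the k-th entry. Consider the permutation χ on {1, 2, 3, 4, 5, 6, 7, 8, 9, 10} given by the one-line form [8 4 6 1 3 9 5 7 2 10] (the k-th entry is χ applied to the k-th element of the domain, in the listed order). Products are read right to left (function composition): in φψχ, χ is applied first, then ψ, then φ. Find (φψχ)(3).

3

Apply the permutations in order: χ(3) = 6, then ψ(6) = 4, then φ(4) = 3. So (φψχ)(3) = 3.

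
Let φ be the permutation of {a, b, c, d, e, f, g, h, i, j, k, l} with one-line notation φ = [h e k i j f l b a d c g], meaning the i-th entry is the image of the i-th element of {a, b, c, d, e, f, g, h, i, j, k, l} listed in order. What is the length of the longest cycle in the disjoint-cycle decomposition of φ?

7

Decomposing into disjoint cycles gives (a h b e j d i)(c k)(g l); the longest has length 7.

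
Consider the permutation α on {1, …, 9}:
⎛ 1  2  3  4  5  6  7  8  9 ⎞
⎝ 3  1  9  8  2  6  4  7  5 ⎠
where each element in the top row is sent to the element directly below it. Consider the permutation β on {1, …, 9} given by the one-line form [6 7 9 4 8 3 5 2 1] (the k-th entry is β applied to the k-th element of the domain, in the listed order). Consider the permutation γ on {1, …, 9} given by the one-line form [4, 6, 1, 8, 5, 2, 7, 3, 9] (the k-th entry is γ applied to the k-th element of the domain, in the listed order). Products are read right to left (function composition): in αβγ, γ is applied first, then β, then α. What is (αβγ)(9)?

3

Apply the permutations in order: γ(9) = 9, then β(9) = 1, then α(1) = 3. So (αβγ)(9) = 3.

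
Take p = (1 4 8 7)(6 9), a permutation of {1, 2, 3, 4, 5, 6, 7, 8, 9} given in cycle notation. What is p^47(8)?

8 lies in the 4-cycle (1 4 8 7).
Since the cycle has length 4, p^47 acts on it the same as p^3 (47 mod 4 = 3).
Advancing 3 steps from 8: 8 → 7 → 1 → 4.

4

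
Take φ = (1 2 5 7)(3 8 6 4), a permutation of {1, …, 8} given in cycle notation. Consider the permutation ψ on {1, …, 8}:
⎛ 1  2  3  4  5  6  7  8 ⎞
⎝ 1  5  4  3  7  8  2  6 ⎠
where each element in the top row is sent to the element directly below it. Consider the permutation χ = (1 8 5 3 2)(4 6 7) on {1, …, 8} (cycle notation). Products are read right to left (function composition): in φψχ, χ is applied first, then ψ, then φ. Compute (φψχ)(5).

3

(φψχ)(5) = φ(ψ(χ(5))). χ(5) = 3, then ψ(3) = 4, then φ(4) = 3, so the result is 3.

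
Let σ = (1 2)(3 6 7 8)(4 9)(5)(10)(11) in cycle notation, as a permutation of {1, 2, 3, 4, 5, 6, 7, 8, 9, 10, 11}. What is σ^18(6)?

8

6 lies in the 4-cycle (3 6 7 8).
On a 4-cycle, σ^4 is the identity, so σ^18 = σ^2 there (18 ≡ 2 mod 4).
Stepping 2 places around the cycle: 6 → 7 → 8.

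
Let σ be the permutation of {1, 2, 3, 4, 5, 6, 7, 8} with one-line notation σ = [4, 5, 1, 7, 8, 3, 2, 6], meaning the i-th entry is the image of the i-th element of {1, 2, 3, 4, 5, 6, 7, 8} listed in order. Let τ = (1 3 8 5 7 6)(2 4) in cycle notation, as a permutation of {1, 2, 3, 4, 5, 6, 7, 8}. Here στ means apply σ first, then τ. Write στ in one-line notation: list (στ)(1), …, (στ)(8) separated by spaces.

2 7 3 6 5 8 4 1

(στ)(x) = τ(σ(x)). Computing each image: τ(σ(1)) = τ(4) = 2, τ(σ(2)) = τ(5) = 7, τ(σ(3)) = τ(1) = 3, τ(σ(4)) = τ(7) = 6, τ(σ(5)) = τ(8) = 5, τ(σ(6)) = τ(3) = 8, τ(σ(7)) = τ(2) = 4, τ(σ(8)) = τ(6) = 1.
Hence στ = [2 7 3 6 5 8 4 1].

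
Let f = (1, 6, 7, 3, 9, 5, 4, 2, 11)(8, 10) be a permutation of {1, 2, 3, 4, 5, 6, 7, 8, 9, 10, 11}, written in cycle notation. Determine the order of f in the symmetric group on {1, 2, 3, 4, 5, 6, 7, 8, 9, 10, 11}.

18

The disjoint cycles have lengths 9, 2.
The order is lcm(9, 2) = 18.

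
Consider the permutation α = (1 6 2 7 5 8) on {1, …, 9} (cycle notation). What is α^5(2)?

6

2 lies in the 6-cycle (1 6 2 7 5 8).
Stepping 5 places around the cycle: 2 → 7 → 5 → 8 → 1 → 6.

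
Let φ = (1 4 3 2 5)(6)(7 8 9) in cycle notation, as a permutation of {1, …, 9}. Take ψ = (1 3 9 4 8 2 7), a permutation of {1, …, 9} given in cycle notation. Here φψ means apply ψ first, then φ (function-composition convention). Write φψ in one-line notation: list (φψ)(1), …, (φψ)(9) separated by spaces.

(φψ)(x) = φ(ψ(x)). Computing each image: φ(ψ(1)) = φ(3) = 2, φ(ψ(2)) = φ(7) = 8, φ(ψ(3)) = φ(9) = 7, φ(ψ(4)) = φ(8) = 9, φ(ψ(5)) = φ(5) = 1, φ(ψ(6)) = φ(6) = 6, φ(ψ(7)) = φ(1) = 4, φ(ψ(8)) = φ(2) = 5, φ(ψ(9)) = φ(4) = 3.
Hence φψ = [2 8 7 9 1 6 4 5 3].

2 8 7 9 1 6 4 5 3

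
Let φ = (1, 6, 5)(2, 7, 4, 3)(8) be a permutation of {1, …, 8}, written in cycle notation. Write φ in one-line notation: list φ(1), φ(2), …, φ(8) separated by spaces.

Image by image: 1→6, 2→7, 3→2, 4→3, 5→1, 6→5, 7→4, 8→8.
Listing these in domain order gives 6 7 2 3 1 5 4 8.

6 7 2 3 1 5 4 8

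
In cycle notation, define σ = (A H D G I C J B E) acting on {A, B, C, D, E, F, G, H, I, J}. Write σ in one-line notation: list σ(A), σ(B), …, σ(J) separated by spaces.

Reading each image from the cycles: A→H, B→E, C→J, D→G, E→A, F→F, G→I, H→D, I→C, J→B.
Listing these in domain order gives H E J G A F I D C B.

H E J G A F I D C B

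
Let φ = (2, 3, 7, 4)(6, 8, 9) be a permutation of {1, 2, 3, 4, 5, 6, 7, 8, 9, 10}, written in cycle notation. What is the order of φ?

The cycle type of φ is (4, 3, 1, 1, 1).
The order of φ is the least common multiple of its cycle lengths: lcm(4, 3) = 12.

12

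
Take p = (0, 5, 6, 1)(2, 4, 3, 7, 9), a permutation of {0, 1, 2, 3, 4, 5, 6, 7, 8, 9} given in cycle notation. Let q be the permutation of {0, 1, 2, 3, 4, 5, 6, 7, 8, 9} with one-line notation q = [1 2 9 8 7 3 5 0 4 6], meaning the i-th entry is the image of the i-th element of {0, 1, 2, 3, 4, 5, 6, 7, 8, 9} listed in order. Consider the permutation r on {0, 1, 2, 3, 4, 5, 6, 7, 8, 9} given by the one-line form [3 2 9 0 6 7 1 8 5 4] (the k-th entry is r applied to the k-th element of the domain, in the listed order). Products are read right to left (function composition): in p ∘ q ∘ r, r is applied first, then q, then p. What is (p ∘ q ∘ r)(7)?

Apply the permutations in order: r(7) = 8, then q(8) = 4, then p(4) = 3. So (p ∘ q ∘ r)(7) = 3.

3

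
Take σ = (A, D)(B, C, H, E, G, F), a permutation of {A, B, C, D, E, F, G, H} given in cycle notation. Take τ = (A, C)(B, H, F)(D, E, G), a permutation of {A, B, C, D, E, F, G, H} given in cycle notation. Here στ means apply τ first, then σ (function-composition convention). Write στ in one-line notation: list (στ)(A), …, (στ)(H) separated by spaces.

H E D G F C A B

(στ)(x) = σ(τ(x)). Computing each image: σ(τ(A)) = σ(C) = H, σ(τ(B)) = σ(H) = E, σ(τ(C)) = σ(A) = D, σ(τ(D)) = σ(E) = G, σ(τ(E)) = σ(G) = F, σ(τ(F)) = σ(B) = C, σ(τ(G)) = σ(D) = A, σ(τ(H)) = σ(F) = B.
Hence στ = [H E D G F C A B].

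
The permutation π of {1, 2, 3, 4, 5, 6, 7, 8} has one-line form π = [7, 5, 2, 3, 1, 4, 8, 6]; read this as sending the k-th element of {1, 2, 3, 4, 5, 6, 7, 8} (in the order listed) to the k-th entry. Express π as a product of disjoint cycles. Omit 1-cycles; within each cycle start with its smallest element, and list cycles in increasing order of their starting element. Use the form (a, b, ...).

Start at 1 and follow images: 1 → 7 → 8 → 6 → 4 → 3 → 2 → 5 → 1, giving the cycle (1, 7, 8, 6, 4, 3, 2, 5).
Repeating from the next unused element and collecting all non-trivial cycles gives (1, 7, 8, 6, 4, 3, 2, 5).

(1, 7, 8, 6, 4, 3, 2, 5)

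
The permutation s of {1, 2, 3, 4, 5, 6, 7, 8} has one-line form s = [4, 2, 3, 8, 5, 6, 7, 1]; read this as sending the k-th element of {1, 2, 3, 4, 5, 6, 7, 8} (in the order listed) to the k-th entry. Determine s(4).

4 is element number 4 of the domain, and entry number 4 of the one-line form is 8, so s(4) = 8.

8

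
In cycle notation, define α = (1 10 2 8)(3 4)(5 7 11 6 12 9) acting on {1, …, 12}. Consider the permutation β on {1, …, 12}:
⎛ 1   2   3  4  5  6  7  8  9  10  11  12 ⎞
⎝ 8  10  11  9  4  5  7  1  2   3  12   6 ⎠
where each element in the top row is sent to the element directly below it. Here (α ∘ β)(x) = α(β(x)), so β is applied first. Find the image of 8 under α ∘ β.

10

(α ∘ β)(8) = α(β(8)). β(8) = 1, then α(1) = 10. So (α ∘ β)(8) = 10.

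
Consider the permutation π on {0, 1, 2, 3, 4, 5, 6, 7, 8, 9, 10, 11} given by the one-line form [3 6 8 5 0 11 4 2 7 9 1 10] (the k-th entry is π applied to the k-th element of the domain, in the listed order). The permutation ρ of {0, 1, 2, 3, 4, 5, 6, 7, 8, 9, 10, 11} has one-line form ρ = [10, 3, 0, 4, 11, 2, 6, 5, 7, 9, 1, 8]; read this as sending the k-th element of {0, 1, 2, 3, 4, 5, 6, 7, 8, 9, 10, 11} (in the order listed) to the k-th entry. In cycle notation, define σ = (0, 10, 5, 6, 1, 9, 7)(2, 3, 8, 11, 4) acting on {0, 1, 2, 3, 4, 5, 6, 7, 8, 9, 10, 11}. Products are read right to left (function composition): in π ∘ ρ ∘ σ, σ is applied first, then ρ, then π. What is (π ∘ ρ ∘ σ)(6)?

5

(π ∘ ρ ∘ σ)(6) = π(ρ(σ(6))). σ(6) = 1, then ρ(1) = 3, then π(3) = 5, so the result is 5.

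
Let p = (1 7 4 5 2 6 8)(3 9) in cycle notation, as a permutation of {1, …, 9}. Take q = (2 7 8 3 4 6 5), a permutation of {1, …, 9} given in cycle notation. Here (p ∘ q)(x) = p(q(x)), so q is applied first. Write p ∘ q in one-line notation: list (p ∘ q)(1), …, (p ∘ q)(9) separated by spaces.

7 4 5 8 6 2 1 9 3

(p ∘ q)(x) = p(q(x)). Computing each image: p(q(1)) = p(1) = 7, p(q(2)) = p(7) = 4, p(q(3)) = p(4) = 5, p(q(4)) = p(6) = 8, p(q(5)) = p(2) = 6, p(q(6)) = p(5) = 2, p(q(7)) = p(8) = 1, p(q(8)) = p(3) = 9, p(q(9)) = p(9) = 3.
Hence p ∘ q = [7 4 5 8 6 2 1 9 3].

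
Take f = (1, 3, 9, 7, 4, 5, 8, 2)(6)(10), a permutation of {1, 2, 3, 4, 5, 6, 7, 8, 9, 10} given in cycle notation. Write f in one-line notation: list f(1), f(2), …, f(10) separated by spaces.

Image by image: 1↦3, 2↦1, 3↦9, 4↦5, 5↦8, 6↦6, 7↦4, 8↦2, 9↦7, 10↦10.
So the one-line form is 3 1 9 5 8 6 4 2 7 10.

3 1 9 5 8 6 4 2 7 10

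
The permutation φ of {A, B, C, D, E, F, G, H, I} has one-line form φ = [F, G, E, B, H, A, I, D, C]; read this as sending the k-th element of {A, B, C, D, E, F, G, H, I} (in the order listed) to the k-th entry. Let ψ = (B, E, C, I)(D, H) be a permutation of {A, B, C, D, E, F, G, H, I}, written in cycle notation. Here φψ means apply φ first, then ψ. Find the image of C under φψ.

First apply φ: φ(C) = E, then ψ(E) = C. Thus (φψ)(C) = C.

C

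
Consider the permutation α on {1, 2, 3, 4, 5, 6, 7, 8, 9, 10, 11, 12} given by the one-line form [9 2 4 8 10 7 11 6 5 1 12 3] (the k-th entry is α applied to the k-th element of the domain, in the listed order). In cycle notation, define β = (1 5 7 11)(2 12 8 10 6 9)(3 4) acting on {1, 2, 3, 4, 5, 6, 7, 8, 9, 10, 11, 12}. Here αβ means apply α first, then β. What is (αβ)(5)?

6

First apply α: α(5) = 10, then β(10) = 6. Thus (αβ)(5) = 6.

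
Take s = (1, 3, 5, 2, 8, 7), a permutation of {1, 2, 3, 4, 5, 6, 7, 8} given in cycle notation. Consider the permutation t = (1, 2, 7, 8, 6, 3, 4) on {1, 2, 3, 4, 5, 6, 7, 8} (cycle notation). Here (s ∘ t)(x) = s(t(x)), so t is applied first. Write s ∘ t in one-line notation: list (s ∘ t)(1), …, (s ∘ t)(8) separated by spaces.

8 1 4 3 2 5 7 6

Chase each element through t then s: 1 → 2 → 8; 2 → 7 → 1; 3 → 4 → 4; 4 → 1 → 3; 5 → 5 → 2; 6 → 3 → 5; 7 → 8 → 7; 8 → 6 → 6.
So s ∘ t in one-line form is 8 1 4 3 2 5 7 6.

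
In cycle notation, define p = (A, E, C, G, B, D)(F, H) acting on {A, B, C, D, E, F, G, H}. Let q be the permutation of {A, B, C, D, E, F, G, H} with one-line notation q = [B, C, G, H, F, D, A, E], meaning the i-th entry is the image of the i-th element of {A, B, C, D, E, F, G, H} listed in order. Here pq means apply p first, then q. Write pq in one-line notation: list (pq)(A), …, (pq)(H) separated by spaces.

F H A B G E C D

(pq)(x) = q(p(x)). Computing each image: q(p(A)) = q(E) = F, q(p(B)) = q(D) = H, q(p(C)) = q(G) = A, q(p(D)) = q(A) = B, q(p(E)) = q(C) = G, q(p(F)) = q(H) = E, q(p(G)) = q(B) = C, q(p(H)) = q(F) = D.
Hence pq = [F H A B G E C D].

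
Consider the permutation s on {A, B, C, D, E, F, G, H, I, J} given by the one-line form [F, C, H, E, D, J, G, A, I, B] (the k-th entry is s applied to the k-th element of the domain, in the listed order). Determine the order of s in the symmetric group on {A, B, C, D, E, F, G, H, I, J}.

6

Decomposing into disjoint cycles gives cycle lengths 6, 2, 1, 1.
Since disjoint cycles commute, ord(s) = lcm(6, 2) = 6.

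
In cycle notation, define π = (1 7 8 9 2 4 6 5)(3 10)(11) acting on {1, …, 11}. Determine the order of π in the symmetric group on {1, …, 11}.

The disjoint cycles have lengths 8, 2, 1.
Since disjoint cycles commute, ord(π) = lcm(8, 2) = 8.

8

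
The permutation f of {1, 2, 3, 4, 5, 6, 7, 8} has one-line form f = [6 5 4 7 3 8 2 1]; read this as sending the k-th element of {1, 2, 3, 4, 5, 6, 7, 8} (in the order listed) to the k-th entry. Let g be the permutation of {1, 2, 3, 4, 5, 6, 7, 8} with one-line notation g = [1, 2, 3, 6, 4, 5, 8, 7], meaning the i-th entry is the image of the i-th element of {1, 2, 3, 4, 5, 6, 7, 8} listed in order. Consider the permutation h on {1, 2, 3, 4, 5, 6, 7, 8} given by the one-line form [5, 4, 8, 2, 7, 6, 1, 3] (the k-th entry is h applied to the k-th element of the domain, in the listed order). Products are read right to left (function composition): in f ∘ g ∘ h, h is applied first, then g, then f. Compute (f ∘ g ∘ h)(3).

(f ∘ g ∘ h)(3) = f(g(h(3))). h(3) = 8, then g(8) = 7, then f(7) = 2, so the result is 2.

2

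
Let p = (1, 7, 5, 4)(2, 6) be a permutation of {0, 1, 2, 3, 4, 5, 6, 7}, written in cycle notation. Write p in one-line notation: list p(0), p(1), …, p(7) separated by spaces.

Image by image: 0↦0, 1↦7, 2↦6, 3↦3, 4↦1, 5↦4, 6↦2, 7↦5.
So the one-line form is 0 7 6 3 1 4 2 5.

0 7 6 3 1 4 2 5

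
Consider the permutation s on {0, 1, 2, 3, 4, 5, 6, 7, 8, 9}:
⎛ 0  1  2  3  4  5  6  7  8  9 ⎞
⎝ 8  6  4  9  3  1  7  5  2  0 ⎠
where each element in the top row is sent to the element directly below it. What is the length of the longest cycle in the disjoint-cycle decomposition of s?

6

Decomposing into disjoint cycles gives (0 8 2 4 3 9)(1 6 7 5); the longest has length 6.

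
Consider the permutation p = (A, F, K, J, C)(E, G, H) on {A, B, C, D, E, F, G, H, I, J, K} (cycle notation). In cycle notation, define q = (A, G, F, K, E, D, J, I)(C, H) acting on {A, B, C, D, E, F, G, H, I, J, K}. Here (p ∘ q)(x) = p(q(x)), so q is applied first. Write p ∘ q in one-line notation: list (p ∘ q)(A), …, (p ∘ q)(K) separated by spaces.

H B E C D J K A F I G

(p ∘ q)(x) = p(q(x)). Computing each image: p(q(A)) = p(G) = H, p(q(B)) = p(B) = B, p(q(C)) = p(H) = E, p(q(D)) = p(J) = C, p(q(E)) = p(D) = D, p(q(F)) = p(K) = J, p(q(G)) = p(F) = K, p(q(H)) = p(C) = A, p(q(I)) = p(A) = F, p(q(J)) = p(I) = I, p(q(K)) = p(E) = G.
Hence p ∘ q = [H B E C D J K A F I G].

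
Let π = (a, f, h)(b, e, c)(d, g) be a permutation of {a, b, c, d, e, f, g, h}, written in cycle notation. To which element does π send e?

In the cycle (b, e, c), e is followed by c, so π(e) = c.

c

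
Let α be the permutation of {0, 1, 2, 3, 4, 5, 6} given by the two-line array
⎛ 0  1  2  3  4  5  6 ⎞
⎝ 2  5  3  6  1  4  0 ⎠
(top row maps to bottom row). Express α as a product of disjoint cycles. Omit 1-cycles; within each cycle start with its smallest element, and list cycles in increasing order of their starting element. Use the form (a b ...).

Iterating α from 0 gives 0 → 2 → 3 → 6 → 0; that is the 4-cycle (0 2 3 6).
Repeating from the next unused element and collecting all non-trivial cycles gives (0 2 3 6)(1 5 4).

(0 2 3 6)(1 5 4)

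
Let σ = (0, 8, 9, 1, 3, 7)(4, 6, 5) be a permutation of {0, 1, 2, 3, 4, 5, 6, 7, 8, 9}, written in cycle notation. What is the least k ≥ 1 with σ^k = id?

6

The disjoint cycles have lengths 6, 3, 1.
The order of σ is the least common multiple of its cycle lengths: lcm(6, 3) = 6.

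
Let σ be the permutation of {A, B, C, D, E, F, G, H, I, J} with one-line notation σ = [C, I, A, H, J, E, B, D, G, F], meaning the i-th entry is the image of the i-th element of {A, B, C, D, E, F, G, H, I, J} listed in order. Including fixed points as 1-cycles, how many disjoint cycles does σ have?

The cycle decomposition is (A, C)(B, I, G)(D, H)(E, J, F), which has 4 cycles (counting 1-cycles).

4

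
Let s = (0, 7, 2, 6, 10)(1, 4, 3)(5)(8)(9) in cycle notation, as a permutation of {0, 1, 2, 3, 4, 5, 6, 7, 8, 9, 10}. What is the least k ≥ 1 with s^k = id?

The cycle type of s is (5, 3, 1, 1, 1).
The order of s is the least common multiple of its cycle lengths: lcm(5, 3) = 15.

15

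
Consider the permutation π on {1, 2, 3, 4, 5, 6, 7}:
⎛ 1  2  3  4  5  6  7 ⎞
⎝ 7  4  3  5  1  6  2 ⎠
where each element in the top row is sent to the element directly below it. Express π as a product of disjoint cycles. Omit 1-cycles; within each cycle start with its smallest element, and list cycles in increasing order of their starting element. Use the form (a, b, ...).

Iterating π from 1 gives 1 → 7 → 2 → 4 → 5 → 1; that is the 5-cycle (1, 7, 2, 4, 5).
Repeating from the next unused element and collecting all non-trivial cycles gives (1, 7, 2, 4, 5).

(1, 7, 2, 4, 5)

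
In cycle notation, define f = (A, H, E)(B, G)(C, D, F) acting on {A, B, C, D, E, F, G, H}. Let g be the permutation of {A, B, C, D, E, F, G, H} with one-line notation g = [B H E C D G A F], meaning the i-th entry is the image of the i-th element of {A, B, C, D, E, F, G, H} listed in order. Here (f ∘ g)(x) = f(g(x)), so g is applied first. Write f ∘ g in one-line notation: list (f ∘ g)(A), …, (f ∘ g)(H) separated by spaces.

G E A D F B H C

(f ∘ g)(x) = f(g(x)). Computing each image: f(g(A)) = f(B) = G, f(g(B)) = f(H) = E, f(g(C)) = f(E) = A, f(g(D)) = f(C) = D, f(g(E)) = f(D) = F, f(g(F)) = f(G) = B, f(g(G)) = f(A) = H, f(g(H)) = f(F) = C.
Hence f ∘ g = [G E A D F B H C].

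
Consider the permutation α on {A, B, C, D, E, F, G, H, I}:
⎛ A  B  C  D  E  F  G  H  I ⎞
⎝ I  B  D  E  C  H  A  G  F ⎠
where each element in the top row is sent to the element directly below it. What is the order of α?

Writing α as disjoint cycles, the cycle lengths are 5, 3, 1.
The order is lcm(5, 3) = 15.

15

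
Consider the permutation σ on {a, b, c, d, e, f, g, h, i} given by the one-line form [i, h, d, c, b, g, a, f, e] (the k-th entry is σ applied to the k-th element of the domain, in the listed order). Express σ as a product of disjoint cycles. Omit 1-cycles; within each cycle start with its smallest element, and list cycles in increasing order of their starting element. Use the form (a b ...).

Iterating σ from a gives a → i → e → b → h → f → g → a; that is the 7-cycle (a i e b h f g).
Continuing from each remaining unvisited element yields (a i e b h f g)(c d).

(a i e b h f g)(c d)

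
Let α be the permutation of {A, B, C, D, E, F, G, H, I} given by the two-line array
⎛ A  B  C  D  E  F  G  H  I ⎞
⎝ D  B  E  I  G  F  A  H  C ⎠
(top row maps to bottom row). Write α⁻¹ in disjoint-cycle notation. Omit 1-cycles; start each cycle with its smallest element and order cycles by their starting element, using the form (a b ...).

The cycle decomposition of α is (A D I C E G).
The inverse reverses every cycle; in canonical form, α⁻¹ = (A G E C I D).

(A G E C I D)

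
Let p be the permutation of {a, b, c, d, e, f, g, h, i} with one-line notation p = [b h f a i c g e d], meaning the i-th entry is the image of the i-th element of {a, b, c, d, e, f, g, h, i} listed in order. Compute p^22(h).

Tracing h → e → … returns to h after 6 steps, so h lies in a 6-cycle (a, b, h, e, i, d).
Since the cycle has length 6, p^22 acts on it the same as p^4 (22 mod 6 = 4).
Advancing 4 steps from h: h → e → i → d → a.

a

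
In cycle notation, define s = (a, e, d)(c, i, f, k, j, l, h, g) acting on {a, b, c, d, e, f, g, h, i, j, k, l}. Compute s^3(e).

e

e lies in the 3-cycle (a, e, d).
On a 3-cycle, s^3 is the identity, so s^3 = s^0 there (3 ≡ 0 mod 3).
So s^3(e) = e.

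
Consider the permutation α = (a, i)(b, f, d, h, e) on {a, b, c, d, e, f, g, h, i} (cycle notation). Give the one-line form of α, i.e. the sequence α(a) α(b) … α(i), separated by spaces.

Image by image: a→i, b→f, c→c, d→h, e→b, f→d, g→g, h→e, i→a.
Listing these in domain order gives i f c h b d g e a.

i f c h b d g e a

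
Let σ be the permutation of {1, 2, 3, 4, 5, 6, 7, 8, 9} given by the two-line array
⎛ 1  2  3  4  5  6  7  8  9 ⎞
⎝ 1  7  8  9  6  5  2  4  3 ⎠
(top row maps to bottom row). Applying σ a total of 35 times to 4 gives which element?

8

Tracing 4 → 9 → … returns to 4 after 4 steps, so 4 lies in a 4-cycle (3, 8, 4, 9).
Powers repeat with period 4 on this cycle, and 35 mod 4 = 3, so σ^35(4) = σ^3(4).
Stepping 3 places around the cycle: 4 → 9 → 3 → 8.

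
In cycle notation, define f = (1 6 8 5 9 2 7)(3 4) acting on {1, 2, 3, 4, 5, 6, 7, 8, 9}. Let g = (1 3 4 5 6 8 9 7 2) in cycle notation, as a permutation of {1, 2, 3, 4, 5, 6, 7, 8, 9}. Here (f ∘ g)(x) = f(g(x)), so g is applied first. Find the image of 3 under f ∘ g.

First apply g: g(3) = 4, then f(4) = 3. Thus (f ∘ g)(3) = 3.

3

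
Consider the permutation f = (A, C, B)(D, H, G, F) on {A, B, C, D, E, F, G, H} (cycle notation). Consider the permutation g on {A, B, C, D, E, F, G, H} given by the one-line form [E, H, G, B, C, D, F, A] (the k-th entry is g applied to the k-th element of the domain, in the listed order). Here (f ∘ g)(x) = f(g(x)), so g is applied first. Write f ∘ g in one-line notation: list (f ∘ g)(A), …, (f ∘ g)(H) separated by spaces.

E G F A B H D C

(f ∘ g)(x) = f(g(x)). Computing each image: f(g(A)) = f(E) = E, f(g(B)) = f(H) = G, f(g(C)) = f(G) = F, f(g(D)) = f(B) = A, f(g(E)) = f(C) = B, f(g(F)) = f(D) = H, f(g(G)) = f(F) = D, f(g(H)) = f(A) = C.
Hence f ∘ g = [E G F A B H D C].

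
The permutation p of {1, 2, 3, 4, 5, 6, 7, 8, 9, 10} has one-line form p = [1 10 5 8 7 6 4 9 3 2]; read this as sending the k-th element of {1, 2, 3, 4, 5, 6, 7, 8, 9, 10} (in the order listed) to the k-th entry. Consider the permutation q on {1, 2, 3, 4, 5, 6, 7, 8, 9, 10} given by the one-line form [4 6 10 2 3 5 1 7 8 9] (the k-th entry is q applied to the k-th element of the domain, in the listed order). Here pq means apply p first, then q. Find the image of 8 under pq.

First apply p: p(8) = 9, then q(9) = 8. Thus (pq)(8) = 8.

8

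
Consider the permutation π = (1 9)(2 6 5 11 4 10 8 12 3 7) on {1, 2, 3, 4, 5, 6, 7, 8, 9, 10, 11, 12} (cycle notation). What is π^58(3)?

8

3 lies in the 10-cycle (2 6 5 11 4 10 8 12 3 7).
Powers repeat with period 10 on this cycle, and 58 mod 10 = 8, so π^58(3) = π^8(3).
Advancing 8 steps from 3: 3 → 7 → 2 → 6 → 5 → 11 → 4 → 10 → 8.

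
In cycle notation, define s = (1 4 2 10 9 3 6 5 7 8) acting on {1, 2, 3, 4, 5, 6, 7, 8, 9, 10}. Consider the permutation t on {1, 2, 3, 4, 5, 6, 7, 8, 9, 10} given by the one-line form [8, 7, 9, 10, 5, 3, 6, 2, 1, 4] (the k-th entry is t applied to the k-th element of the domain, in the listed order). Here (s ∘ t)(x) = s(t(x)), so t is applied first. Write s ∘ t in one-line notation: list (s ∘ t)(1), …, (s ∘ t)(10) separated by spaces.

1 8 3 9 7 6 5 10 4 2

Chase each element through t then s: 1 → 8 → 1; 2 → 7 → 8; 3 → 9 → 3; 4 → 10 → 9; 5 → 5 → 7; 6 → 3 → 6; 7 → 6 → 5; 8 → 2 → 10; 9 → 1 → 4; 10 → 4 → 2.
Collecting the images, s ∘ t = [1 8 3 9 7 6 5 10 4 2].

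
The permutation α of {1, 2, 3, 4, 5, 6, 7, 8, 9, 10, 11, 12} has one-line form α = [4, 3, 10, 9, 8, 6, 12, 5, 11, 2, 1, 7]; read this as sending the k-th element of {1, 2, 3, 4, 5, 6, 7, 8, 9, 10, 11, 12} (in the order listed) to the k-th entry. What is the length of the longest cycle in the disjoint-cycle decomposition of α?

4

Decomposing into disjoint cycles gives (1 4 9 11)(2 3 10)(5 8)(7 12); the longest has length 4.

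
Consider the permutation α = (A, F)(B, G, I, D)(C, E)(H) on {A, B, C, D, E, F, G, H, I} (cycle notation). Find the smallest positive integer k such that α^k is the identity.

4

The cycle type of α is (4, 2, 2, 1).
The order is lcm(4, 2, 2) = 4.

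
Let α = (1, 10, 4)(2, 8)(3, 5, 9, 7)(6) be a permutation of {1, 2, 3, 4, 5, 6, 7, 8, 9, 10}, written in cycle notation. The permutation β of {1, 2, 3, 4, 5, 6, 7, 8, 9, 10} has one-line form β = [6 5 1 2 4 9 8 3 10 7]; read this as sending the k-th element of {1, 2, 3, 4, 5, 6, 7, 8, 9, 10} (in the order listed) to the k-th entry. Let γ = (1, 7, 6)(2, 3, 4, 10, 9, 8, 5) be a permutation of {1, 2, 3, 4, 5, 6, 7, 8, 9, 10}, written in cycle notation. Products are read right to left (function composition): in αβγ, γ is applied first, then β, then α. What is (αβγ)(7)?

7

(αβγ)(7) = α(β(γ(7))). γ(7) = 6, then β(6) = 9, then α(9) = 7, so the result is 7.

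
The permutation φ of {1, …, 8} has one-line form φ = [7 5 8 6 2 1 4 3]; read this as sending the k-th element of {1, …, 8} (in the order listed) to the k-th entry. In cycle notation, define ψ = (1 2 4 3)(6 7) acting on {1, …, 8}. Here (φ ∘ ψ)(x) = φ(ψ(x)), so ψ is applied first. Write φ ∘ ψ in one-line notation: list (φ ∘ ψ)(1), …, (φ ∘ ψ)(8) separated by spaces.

5 6 7 8 2 4 1 3

Chase each element through ψ then φ: 1 → 2 → 5; 2 → 4 → 6; 3 → 1 → 7; 4 → 3 → 8; 5 → 5 → 2; 6 → 7 → 4; 7 → 6 → 1; 8 → 8 → 3.
Collecting the images, φ ∘ ψ = [5 6 7 8 2 4 1 3].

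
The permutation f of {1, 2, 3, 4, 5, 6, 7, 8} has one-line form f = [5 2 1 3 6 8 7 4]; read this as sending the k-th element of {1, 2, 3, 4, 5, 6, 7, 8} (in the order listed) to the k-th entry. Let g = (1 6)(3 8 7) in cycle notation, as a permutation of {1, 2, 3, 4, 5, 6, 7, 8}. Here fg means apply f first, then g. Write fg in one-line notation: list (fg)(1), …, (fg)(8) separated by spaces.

5 2 6 8 1 7 3 4

For each element, apply f then g: 1 → 5 → 5; 2 → 2 → 2; 3 → 1 → 6; 4 → 3 → 8; 5 → 6 → 1; 6 → 8 → 7; 7 → 7 → 3; 8 → 4 → 4.
So fg in one-line form is 5 2 6 8 1 7 3 4.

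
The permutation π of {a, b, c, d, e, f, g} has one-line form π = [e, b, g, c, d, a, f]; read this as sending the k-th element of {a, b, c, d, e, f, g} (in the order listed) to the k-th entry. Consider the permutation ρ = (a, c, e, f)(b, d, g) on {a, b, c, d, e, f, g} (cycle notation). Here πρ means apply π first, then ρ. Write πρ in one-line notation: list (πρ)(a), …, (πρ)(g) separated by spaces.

For each element, apply π then ρ: a → e → f; b → b → d; c → g → b; d → c → e; e → d → g; f → a → c; g → f → a.
So πρ in one-line form is f d b e g c a.

f d b e g c a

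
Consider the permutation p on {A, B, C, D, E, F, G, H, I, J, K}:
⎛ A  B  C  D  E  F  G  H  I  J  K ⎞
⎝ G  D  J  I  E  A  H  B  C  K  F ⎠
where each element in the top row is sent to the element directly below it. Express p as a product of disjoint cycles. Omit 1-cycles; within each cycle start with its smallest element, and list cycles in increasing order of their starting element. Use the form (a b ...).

(A G H B D I C J K F)

Start at A and follow images: A → G → H → B → D → I → C → J → K → F → A, giving the cycle (A G H B D I C J K F).
Continuing from each remaining unvisited element yields (A G H B D I C J K F).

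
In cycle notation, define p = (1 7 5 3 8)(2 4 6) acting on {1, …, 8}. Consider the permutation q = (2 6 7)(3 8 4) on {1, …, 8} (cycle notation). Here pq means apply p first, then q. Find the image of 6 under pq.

First apply p: p(6) = 2, then q(2) = 6. Thus (pq)(6) = 6.

6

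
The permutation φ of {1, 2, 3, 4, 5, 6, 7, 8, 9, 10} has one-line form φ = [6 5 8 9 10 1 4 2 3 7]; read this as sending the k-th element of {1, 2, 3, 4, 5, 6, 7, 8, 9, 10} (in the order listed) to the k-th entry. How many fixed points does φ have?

0

No element satisfies φ(x) = x, so there are 0 fixed points.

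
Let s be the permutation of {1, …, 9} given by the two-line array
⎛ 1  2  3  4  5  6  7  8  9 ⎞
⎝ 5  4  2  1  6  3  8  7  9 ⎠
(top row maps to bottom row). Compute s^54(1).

1

Tracing 1 → 5 → … returns to 1 after 6 steps, so 1 lies in a 6-cycle (1, 5, 6, 3, 2, 4).
Powers repeat with period 6 on this cycle, and 54 mod 6 = 0, so s^54(1) = s^0(1).
So s^54(1) = 1.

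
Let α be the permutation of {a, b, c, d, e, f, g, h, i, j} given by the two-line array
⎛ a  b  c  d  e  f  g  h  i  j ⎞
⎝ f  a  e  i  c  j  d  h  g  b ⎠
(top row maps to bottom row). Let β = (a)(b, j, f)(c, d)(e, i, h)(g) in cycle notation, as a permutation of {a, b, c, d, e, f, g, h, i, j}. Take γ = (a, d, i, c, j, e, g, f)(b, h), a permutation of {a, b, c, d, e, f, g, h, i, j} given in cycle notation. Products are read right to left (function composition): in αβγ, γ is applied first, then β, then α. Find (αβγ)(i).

Chase i: γ(i) = c; β(c) = d; α(d) = i. Hence (αβγ)(i) = i.

i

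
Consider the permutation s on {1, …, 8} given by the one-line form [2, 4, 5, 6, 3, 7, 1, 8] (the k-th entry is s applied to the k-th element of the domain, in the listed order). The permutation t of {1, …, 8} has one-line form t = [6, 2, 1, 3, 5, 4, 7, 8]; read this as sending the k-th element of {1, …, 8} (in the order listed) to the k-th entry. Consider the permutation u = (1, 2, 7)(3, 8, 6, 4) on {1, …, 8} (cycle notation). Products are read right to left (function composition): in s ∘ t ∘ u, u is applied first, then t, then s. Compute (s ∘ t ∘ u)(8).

6

Chase 8: u(8) = 6; t(6) = 4; s(4) = 6. Hence (s ∘ t ∘ u)(8) = 6.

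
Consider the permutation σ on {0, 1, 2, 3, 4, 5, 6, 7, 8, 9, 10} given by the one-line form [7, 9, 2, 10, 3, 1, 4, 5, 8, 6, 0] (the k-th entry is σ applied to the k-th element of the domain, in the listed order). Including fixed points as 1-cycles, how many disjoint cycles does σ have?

3

The cycle decomposition is (0 7 5 1 9 6 4 3 10)(2)(8), which has 3 cycles (counting 1-cycles).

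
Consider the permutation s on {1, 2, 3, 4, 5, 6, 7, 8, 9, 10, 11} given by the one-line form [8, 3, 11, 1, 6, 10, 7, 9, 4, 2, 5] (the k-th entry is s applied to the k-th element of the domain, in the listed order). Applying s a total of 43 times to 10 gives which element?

Tracing 10 → 2 → … returns to 10 after 6 steps, so 10 lies in a 6-cycle (2, 3, 11, 5, 6, 10).
Powers repeat with period 6 on this cycle, and 43 mod 6 = 1, so s^43(10) = s^1(10).
Advancing 1 step from 10: 10 → 2.

2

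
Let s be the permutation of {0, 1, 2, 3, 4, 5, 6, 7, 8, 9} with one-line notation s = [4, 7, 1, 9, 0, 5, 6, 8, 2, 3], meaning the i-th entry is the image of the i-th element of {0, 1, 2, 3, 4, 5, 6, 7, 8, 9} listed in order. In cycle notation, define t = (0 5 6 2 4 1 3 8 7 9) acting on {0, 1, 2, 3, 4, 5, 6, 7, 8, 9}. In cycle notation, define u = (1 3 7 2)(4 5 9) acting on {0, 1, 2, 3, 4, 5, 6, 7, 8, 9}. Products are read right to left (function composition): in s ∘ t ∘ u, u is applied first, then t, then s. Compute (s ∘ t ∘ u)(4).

Apply the permutations in order: u(4) = 5, then t(5) = 6, then s(6) = 6. So (s ∘ t ∘ u)(4) = 6.

6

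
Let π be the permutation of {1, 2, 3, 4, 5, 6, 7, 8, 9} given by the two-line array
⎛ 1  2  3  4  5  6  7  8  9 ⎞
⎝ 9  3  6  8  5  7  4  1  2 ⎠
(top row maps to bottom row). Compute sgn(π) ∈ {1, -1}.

In disjoint-cycle form the cycle lengths are 8, 1.
A cycle of length ℓ contributes ℓ−1 transpositions, so π is a product of 7 transpositions — odd.

-1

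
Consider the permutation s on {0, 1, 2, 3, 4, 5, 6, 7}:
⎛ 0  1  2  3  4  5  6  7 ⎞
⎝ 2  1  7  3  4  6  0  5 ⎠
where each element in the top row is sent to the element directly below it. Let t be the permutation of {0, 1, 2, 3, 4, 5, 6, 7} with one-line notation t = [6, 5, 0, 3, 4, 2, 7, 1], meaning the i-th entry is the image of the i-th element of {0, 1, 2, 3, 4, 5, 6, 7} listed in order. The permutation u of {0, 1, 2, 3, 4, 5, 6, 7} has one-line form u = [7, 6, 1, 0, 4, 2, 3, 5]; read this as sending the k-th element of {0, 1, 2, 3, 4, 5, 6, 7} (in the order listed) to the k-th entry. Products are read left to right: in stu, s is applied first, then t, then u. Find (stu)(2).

6

(stu)(2) = u(t(s(2))). s(2) = 7, then t(7) = 1, then u(1) = 6, so the result is 6.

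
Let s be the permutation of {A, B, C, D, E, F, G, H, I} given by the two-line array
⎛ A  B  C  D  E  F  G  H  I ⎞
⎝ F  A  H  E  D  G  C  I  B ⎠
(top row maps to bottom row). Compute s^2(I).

Tracing I → B → … returns to I after 7 steps, so I lies in a 7-cycle (A F G C H I B).
Advancing 2 steps from I: I → B → A.

A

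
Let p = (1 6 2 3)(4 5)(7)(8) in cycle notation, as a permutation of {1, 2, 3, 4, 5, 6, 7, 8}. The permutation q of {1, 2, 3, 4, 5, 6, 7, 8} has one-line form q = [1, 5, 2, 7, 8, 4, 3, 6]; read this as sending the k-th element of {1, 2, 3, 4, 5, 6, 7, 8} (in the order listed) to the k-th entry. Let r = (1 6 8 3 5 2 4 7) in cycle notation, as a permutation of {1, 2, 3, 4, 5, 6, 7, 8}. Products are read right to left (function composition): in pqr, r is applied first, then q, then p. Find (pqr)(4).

(pqr)(4) = p(q(r(4))). r(4) = 7, then q(7) = 3, then p(3) = 1, so the result is 1.

1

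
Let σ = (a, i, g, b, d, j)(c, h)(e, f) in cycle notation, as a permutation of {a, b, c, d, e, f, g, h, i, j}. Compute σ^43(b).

b lies in the 6-cycle (a, i, g, b, d, j).
Powers repeat with period 6 on this cycle, and 43 mod 6 = 1, so σ^43(b) = σ^1(b).
Stepping 1 place around the cycle: b → d.

d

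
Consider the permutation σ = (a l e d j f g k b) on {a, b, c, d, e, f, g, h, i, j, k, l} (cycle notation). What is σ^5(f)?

f lies in the 9-cycle (a l e d j f g k b).
Stepping 5 places around the cycle: f → g → k → b → a → l.

l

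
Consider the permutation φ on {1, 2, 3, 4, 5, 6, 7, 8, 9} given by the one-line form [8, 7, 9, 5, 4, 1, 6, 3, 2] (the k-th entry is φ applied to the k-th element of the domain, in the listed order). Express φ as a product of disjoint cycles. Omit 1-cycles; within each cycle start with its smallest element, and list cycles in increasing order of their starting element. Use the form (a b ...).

Start at 1 and follow images: 1 → 8 → 3 → 9 → 2 → 7 → 6 → 1, giving the cycle (1 8 3 9 2 7 6).
Continuing from each remaining unvisited element yields (1 8 3 9 2 7 6)(4 5).

(1 8 3 9 2 7 6)(4 5)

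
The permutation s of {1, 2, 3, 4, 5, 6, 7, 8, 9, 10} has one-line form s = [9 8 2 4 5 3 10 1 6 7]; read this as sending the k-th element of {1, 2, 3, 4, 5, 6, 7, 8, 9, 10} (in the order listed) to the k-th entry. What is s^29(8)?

Tracing 8 → 1 → … returns to 8 after 6 steps, so 8 lies in a 6-cycle (1, 9, 6, 3, 2, 8).
On a 6-cycle, s^6 is the identity, so s^29 = s^5 there (29 ≡ 5 mod 6).
Stepping 5 places around the cycle: 8 → 1 → 9 → 6 → 3 → 2.

2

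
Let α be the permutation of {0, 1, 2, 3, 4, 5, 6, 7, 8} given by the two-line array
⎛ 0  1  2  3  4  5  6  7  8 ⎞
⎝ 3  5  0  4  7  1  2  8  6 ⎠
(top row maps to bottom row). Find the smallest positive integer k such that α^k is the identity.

The disjoint-cycle form of α has cycle lengths 7, 2.
The order of α is the least common multiple of its cycle lengths: lcm(7, 2) = 14.

14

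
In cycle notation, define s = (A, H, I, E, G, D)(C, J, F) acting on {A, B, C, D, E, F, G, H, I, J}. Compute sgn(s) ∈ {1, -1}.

-1

The cycle lengths are 6, 3, 1.
A cycle of length ℓ contributes ℓ−1 transpositions, so s is a product of 5 + 2 = 7 transpositions — odd.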